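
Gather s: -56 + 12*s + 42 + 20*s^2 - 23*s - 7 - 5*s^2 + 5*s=15*s^2 - 6*s - 21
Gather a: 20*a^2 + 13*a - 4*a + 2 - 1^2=20*a^2 + 9*a + 1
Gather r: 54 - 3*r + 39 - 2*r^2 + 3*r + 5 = 98 - 2*r^2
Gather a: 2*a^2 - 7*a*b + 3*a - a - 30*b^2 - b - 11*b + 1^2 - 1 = 2*a^2 + a*(2 - 7*b) - 30*b^2 - 12*b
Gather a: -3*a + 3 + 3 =6 - 3*a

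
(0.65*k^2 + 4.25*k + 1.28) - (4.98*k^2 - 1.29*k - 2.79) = -4.33*k^2 + 5.54*k + 4.07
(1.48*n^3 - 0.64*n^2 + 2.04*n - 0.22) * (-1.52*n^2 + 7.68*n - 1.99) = -2.2496*n^5 + 12.3392*n^4 - 10.9612*n^3 + 17.2752*n^2 - 5.7492*n + 0.4378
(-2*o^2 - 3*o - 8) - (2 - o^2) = -o^2 - 3*o - 10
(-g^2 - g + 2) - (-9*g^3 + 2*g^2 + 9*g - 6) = 9*g^3 - 3*g^2 - 10*g + 8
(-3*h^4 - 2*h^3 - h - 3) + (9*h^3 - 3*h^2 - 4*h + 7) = -3*h^4 + 7*h^3 - 3*h^2 - 5*h + 4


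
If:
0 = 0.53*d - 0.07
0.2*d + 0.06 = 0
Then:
No Solution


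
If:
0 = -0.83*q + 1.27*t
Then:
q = 1.53012048192771*t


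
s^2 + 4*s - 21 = (s - 3)*(s + 7)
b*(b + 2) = b^2 + 2*b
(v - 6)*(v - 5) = v^2 - 11*v + 30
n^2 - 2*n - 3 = (n - 3)*(n + 1)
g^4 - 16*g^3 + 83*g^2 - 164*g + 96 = (g - 8)*(g - 4)*(g - 3)*(g - 1)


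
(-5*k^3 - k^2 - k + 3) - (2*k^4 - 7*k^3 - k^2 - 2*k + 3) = -2*k^4 + 2*k^3 + k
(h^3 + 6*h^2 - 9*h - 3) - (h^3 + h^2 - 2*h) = 5*h^2 - 7*h - 3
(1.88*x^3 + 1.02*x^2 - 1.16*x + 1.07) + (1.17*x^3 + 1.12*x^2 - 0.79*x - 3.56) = 3.05*x^3 + 2.14*x^2 - 1.95*x - 2.49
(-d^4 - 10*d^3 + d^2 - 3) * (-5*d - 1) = 5*d^5 + 51*d^4 + 5*d^3 - d^2 + 15*d + 3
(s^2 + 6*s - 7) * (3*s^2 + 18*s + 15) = 3*s^4 + 36*s^3 + 102*s^2 - 36*s - 105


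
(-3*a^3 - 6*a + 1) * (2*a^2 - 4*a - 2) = -6*a^5 + 12*a^4 - 6*a^3 + 26*a^2 + 8*a - 2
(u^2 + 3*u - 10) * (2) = 2*u^2 + 6*u - 20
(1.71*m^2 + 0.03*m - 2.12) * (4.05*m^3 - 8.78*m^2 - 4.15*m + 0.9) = 6.9255*m^5 - 14.8923*m^4 - 15.9459*m^3 + 20.0281*m^2 + 8.825*m - 1.908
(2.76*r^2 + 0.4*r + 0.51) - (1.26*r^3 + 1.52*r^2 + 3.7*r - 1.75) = -1.26*r^3 + 1.24*r^2 - 3.3*r + 2.26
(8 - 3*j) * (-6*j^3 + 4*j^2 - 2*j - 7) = 18*j^4 - 60*j^3 + 38*j^2 + 5*j - 56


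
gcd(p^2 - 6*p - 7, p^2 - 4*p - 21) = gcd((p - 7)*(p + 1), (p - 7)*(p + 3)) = p - 7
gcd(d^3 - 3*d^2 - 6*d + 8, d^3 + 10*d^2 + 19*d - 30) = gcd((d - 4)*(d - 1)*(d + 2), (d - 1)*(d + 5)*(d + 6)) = d - 1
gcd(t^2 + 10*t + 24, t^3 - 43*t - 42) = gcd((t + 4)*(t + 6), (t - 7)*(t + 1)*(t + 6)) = t + 6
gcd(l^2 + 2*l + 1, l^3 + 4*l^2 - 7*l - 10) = l + 1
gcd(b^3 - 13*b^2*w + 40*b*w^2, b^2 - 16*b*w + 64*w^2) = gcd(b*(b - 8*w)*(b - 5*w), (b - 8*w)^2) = -b + 8*w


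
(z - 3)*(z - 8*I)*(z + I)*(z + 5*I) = z^4 - 3*z^3 - 2*I*z^3 + 43*z^2 + 6*I*z^2 - 129*z + 40*I*z - 120*I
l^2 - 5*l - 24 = (l - 8)*(l + 3)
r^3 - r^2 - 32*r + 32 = (r - 1)*(r - 4*sqrt(2))*(r + 4*sqrt(2))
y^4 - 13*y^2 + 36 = (y - 3)*(y - 2)*(y + 2)*(y + 3)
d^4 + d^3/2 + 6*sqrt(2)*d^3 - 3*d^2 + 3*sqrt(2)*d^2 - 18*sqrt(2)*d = d*(d - 3/2)*(d + 2)*(d + 6*sqrt(2))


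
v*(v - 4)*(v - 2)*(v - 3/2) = v^4 - 15*v^3/2 + 17*v^2 - 12*v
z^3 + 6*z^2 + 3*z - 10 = (z - 1)*(z + 2)*(z + 5)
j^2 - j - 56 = (j - 8)*(j + 7)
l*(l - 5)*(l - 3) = l^3 - 8*l^2 + 15*l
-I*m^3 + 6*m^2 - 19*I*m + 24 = (m - 3*I)*(m + 8*I)*(-I*m + 1)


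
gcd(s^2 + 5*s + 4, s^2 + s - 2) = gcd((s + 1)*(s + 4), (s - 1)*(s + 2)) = 1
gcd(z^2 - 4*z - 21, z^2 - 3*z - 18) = z + 3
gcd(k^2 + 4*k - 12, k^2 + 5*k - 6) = k + 6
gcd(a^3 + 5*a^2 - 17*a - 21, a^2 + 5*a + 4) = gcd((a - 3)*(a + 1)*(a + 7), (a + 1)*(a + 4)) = a + 1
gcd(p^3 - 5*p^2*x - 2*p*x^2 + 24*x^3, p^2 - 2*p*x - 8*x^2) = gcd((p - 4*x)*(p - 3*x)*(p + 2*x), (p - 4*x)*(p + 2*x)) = -p^2 + 2*p*x + 8*x^2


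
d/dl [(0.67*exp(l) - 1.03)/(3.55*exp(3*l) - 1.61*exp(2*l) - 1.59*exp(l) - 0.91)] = (-4.757*exp(3*l) + 12.0482*exp(2*l) - 3.3166*exp(l) - 2.2474)*exp(l)/(12.6025*exp(6*l) - 11.431*exp(5*l) - 8.6969*exp(4*l) - 1.3412*exp(3*l) + 5.4583*exp(2*l) + 2.8938*exp(l) + 0.8281)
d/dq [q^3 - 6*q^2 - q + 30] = 3*q^2 - 12*q - 1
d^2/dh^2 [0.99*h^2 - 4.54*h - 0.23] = 1.98000000000000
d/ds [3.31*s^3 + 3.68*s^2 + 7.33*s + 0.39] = 9.93*s^2 + 7.36*s + 7.33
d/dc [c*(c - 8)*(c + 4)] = 3*c^2 - 8*c - 32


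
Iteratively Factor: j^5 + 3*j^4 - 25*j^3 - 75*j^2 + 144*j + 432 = (j + 4)*(j^4 - j^3 - 21*j^2 + 9*j + 108) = (j - 3)*(j + 4)*(j^3 + 2*j^2 - 15*j - 36) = (j - 3)*(j + 3)*(j + 4)*(j^2 - j - 12) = (j - 3)*(j + 3)^2*(j + 4)*(j - 4)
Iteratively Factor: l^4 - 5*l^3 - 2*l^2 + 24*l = (l - 3)*(l^3 - 2*l^2 - 8*l) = (l - 4)*(l - 3)*(l^2 + 2*l) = (l - 4)*(l - 3)*(l + 2)*(l)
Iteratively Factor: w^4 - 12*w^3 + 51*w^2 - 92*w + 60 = (w - 3)*(w^3 - 9*w^2 + 24*w - 20) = (w - 3)*(w - 2)*(w^2 - 7*w + 10) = (w - 3)*(w - 2)^2*(w - 5)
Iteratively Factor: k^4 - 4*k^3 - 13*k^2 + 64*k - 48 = (k - 3)*(k^3 - k^2 - 16*k + 16) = (k - 4)*(k - 3)*(k^2 + 3*k - 4) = (k - 4)*(k - 3)*(k + 4)*(k - 1)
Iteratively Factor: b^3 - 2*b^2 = (b)*(b^2 - 2*b) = b^2*(b - 2)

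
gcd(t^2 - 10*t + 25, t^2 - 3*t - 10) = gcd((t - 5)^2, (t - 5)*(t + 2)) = t - 5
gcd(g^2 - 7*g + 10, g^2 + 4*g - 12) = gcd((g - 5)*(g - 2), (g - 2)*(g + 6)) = g - 2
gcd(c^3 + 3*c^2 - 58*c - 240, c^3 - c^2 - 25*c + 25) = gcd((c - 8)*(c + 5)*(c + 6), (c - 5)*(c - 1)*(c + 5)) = c + 5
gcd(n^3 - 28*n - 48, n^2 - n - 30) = n - 6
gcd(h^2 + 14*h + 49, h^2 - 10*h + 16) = 1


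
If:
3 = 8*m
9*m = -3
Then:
No Solution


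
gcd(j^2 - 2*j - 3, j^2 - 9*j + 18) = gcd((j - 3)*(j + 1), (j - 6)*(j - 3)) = j - 3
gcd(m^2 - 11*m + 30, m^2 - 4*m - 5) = m - 5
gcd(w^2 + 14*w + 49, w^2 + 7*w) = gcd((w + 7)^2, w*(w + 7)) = w + 7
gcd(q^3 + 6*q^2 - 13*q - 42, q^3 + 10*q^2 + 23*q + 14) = q^2 + 9*q + 14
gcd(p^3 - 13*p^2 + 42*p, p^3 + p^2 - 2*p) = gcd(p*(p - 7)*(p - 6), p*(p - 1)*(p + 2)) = p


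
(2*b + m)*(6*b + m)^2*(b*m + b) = 72*b^4*m + 72*b^4 + 60*b^3*m^2 + 60*b^3*m + 14*b^2*m^3 + 14*b^2*m^2 + b*m^4 + b*m^3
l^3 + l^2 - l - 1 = (l - 1)*(l + 1)^2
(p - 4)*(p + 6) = p^2 + 2*p - 24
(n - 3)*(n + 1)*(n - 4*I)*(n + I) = n^4 - 2*n^3 - 3*I*n^3 + n^2 + 6*I*n^2 - 8*n + 9*I*n - 12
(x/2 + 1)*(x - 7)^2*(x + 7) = x^4/2 - 5*x^3/2 - 63*x^2/2 + 245*x/2 + 343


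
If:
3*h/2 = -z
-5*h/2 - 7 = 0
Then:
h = -14/5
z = 21/5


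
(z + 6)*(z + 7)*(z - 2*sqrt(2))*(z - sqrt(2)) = z^4 - 3*sqrt(2)*z^3 + 13*z^3 - 39*sqrt(2)*z^2 + 46*z^2 - 126*sqrt(2)*z + 52*z + 168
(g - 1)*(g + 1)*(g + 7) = g^3 + 7*g^2 - g - 7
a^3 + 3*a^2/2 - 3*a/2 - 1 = (a - 1)*(a + 1/2)*(a + 2)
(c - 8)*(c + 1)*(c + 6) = c^3 - c^2 - 50*c - 48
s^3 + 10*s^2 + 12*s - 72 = (s - 2)*(s + 6)^2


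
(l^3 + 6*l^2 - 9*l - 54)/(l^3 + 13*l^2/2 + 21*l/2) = 2*(l^2 + 3*l - 18)/(l*(2*l + 7))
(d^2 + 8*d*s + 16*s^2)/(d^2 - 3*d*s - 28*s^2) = (-d - 4*s)/(-d + 7*s)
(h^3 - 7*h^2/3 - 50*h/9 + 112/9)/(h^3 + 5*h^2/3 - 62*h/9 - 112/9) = (h - 2)/(h + 2)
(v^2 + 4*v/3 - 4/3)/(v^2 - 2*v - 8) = (v - 2/3)/(v - 4)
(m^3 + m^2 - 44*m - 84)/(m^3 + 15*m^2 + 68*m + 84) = (m - 7)/(m + 7)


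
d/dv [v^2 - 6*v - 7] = 2*v - 6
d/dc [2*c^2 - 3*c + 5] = 4*c - 3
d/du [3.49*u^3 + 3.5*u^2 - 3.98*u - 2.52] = 10.47*u^2 + 7.0*u - 3.98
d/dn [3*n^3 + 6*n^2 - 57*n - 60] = 9*n^2 + 12*n - 57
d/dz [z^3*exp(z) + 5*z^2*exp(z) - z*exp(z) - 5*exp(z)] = (z^3 + 8*z^2 + 9*z - 6)*exp(z)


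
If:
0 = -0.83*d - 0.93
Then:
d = -1.12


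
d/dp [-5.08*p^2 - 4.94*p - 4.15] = -10.16*p - 4.94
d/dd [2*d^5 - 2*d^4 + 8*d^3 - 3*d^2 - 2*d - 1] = 10*d^4 - 8*d^3 + 24*d^2 - 6*d - 2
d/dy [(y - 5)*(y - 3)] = 2*y - 8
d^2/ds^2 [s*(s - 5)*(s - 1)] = 6*s - 12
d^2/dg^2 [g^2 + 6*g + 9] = 2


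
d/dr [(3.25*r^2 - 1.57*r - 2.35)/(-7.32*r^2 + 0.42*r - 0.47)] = (-10.1274*r^2 - 37.459*r + 1.7249)/(53.5824*r^4 - 6.1488*r^3 + 7.0572*r^2 - 0.3948*r + 0.2209)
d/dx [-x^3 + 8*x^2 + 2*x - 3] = -3*x^2 + 16*x + 2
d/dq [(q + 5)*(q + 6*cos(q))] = q - (q + 5)*(6*sin(q) - 1) + 6*cos(q)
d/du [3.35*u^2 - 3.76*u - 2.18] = 6.7*u - 3.76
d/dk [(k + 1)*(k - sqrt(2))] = 2*k - sqrt(2) + 1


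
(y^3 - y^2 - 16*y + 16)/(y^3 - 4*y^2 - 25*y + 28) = (y - 4)/(y - 7)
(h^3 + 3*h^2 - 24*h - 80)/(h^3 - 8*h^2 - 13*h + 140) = (h + 4)/(h - 7)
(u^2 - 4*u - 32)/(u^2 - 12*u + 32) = (u + 4)/(u - 4)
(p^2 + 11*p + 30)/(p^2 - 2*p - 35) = (p + 6)/(p - 7)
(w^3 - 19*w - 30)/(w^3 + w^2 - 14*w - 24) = (w - 5)/(w - 4)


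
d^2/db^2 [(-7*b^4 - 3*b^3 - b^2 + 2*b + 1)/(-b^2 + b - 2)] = 2*(7*b^6 - 21*b^5 + 63*b^4 - 116*b^3 + 141*b^2 + 51*b + 1)/(b^6 - 3*b^5 + 9*b^4 - 13*b^3 + 18*b^2 - 12*b + 8)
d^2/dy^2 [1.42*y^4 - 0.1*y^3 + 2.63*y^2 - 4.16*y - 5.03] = 17.04*y^2 - 0.6*y + 5.26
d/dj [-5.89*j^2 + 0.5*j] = 0.5 - 11.78*j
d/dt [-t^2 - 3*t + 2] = -2*t - 3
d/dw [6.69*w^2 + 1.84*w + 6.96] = 13.38*w + 1.84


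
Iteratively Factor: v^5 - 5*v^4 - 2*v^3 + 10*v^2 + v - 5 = (v - 1)*(v^4 - 4*v^3 - 6*v^2 + 4*v + 5) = (v - 1)*(v + 1)*(v^3 - 5*v^2 - v + 5) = (v - 1)*(v + 1)^2*(v^2 - 6*v + 5) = (v - 5)*(v - 1)*(v + 1)^2*(v - 1)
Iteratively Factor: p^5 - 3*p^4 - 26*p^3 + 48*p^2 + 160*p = (p - 5)*(p^4 + 2*p^3 - 16*p^2 - 32*p) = (p - 5)*(p + 4)*(p^3 - 2*p^2 - 8*p) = (p - 5)*(p - 4)*(p + 4)*(p^2 + 2*p) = p*(p - 5)*(p - 4)*(p + 4)*(p + 2)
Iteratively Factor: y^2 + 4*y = (y + 4)*(y)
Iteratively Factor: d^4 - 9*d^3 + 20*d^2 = (d)*(d^3 - 9*d^2 + 20*d) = d^2*(d^2 - 9*d + 20) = d^2*(d - 5)*(d - 4)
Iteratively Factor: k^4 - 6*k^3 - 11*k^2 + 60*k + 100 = (k + 2)*(k^3 - 8*k^2 + 5*k + 50) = (k + 2)^2*(k^2 - 10*k + 25) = (k - 5)*(k + 2)^2*(k - 5)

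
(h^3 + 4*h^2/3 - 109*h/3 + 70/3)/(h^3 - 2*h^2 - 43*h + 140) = (h - 2/3)/(h - 4)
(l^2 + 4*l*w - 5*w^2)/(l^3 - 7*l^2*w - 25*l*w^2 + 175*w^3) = (l - w)/(l^2 - 12*l*w + 35*w^2)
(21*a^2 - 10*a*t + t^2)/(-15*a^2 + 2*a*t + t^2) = (-7*a + t)/(5*a + t)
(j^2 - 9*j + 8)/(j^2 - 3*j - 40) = (j - 1)/(j + 5)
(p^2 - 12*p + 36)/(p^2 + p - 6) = (p^2 - 12*p + 36)/(p^2 + p - 6)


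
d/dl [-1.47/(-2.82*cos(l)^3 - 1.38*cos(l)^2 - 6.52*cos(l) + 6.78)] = (12.4362*cos(l)^2 + 4.0572*cos(l) + 9.5844)*sin(l)/(2.82*cos(l)^3 + 1.38*cos(l)^2 + 6.52*cos(l) - 6.78)^2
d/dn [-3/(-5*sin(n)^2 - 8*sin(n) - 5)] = -6*(5*sin(n) + 4)*cos(n)/(5*sin(n)^2 + 8*sin(n) + 5)^2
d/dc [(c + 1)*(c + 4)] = 2*c + 5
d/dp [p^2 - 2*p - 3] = 2*p - 2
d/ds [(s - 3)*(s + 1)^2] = (s + 1)*(3*s - 5)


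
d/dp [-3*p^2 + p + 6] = 1 - 6*p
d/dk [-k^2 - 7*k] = -2*k - 7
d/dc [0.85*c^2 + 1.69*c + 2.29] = 1.7*c + 1.69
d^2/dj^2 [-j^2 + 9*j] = -2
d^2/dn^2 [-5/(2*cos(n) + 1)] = 10*(-cos(n) + cos(2*n) - 3)/(2*cos(n) + 1)^3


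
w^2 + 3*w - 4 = (w - 1)*(w + 4)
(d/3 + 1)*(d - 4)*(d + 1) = d^3/3 - 13*d/3 - 4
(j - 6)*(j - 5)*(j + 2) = j^3 - 9*j^2 + 8*j + 60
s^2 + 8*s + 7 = (s + 1)*(s + 7)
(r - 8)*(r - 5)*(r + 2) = r^3 - 11*r^2 + 14*r + 80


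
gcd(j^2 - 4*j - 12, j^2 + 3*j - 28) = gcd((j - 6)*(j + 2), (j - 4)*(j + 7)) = 1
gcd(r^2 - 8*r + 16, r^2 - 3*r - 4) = r - 4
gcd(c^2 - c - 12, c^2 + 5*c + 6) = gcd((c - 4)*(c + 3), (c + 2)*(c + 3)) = c + 3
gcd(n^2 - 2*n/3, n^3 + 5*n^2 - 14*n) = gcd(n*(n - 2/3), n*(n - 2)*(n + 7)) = n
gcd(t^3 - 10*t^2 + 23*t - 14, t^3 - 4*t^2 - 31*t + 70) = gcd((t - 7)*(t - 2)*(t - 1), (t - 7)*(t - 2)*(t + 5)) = t^2 - 9*t + 14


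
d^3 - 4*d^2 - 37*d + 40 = (d - 8)*(d - 1)*(d + 5)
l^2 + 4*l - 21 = (l - 3)*(l + 7)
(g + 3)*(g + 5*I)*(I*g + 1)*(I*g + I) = -g^4 - 4*g^3 - 4*I*g^3 - 8*g^2 - 16*I*g^2 - 20*g - 12*I*g - 15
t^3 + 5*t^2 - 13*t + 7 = (t - 1)^2*(t + 7)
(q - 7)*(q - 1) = q^2 - 8*q + 7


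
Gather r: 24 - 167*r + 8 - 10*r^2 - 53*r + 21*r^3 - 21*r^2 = 21*r^3 - 31*r^2 - 220*r + 32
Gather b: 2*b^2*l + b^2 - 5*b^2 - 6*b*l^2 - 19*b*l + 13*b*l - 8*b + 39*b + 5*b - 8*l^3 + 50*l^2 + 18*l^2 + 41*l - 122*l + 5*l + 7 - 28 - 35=b^2*(2*l - 4) + b*(-6*l^2 - 6*l + 36) - 8*l^3 + 68*l^2 - 76*l - 56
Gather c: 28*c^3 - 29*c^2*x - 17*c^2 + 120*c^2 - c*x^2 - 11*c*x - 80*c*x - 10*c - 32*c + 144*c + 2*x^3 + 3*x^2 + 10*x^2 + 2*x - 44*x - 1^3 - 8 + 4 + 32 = 28*c^3 + c^2*(103 - 29*x) + c*(-x^2 - 91*x + 102) + 2*x^3 + 13*x^2 - 42*x + 27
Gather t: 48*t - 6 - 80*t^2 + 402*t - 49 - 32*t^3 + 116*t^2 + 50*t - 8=-32*t^3 + 36*t^2 + 500*t - 63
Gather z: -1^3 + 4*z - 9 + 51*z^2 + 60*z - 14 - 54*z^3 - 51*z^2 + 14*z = -54*z^3 + 78*z - 24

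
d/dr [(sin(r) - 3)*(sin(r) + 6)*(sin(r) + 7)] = (3*sin(r)^2 + 20*sin(r) + 3)*cos(r)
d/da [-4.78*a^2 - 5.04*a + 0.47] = -9.56*a - 5.04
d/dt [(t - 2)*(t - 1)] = 2*t - 3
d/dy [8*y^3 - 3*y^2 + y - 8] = 24*y^2 - 6*y + 1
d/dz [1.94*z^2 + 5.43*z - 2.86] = 3.88*z + 5.43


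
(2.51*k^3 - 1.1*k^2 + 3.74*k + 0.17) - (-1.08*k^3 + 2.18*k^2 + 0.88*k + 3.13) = 3.59*k^3 - 3.28*k^2 + 2.86*k - 2.96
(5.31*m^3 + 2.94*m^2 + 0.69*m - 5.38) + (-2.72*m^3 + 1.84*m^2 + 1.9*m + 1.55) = 2.59*m^3 + 4.78*m^2 + 2.59*m - 3.83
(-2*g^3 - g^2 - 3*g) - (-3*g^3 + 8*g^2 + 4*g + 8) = g^3 - 9*g^2 - 7*g - 8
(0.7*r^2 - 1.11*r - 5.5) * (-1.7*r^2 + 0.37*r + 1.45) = -1.19*r^4 + 2.146*r^3 + 9.9543*r^2 - 3.6445*r - 7.975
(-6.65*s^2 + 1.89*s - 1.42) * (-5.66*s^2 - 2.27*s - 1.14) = 37.639*s^4 + 4.3981*s^3 + 11.3279*s^2 + 1.0688*s + 1.6188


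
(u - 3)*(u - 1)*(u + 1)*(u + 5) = u^4 + 2*u^3 - 16*u^2 - 2*u + 15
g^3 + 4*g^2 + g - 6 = (g - 1)*(g + 2)*(g + 3)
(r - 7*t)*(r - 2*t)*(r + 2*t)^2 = r^4 - 5*r^3*t - 18*r^2*t^2 + 20*r*t^3 + 56*t^4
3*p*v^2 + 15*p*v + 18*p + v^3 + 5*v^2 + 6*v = (3*p + v)*(v + 2)*(v + 3)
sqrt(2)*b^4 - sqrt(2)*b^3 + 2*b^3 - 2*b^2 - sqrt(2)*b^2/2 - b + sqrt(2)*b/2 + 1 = (b - 1)*(b - sqrt(2)/2)*(b + sqrt(2))*(sqrt(2)*b + 1)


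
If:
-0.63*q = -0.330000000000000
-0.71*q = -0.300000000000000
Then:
No Solution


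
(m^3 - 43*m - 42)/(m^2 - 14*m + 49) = (m^2 + 7*m + 6)/(m - 7)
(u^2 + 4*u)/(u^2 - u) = (u + 4)/(u - 1)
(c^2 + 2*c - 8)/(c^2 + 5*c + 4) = (c - 2)/(c + 1)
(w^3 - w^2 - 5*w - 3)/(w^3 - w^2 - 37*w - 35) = (w^2 - 2*w - 3)/(w^2 - 2*w - 35)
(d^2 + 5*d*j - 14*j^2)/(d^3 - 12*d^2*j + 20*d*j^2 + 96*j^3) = (d^2 + 5*d*j - 14*j^2)/(d^3 - 12*d^2*j + 20*d*j^2 + 96*j^3)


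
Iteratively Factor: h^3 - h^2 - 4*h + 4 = (h - 2)*(h^2 + h - 2) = (h - 2)*(h - 1)*(h + 2)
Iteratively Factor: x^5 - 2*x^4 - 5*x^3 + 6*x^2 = (x + 2)*(x^4 - 4*x^3 + 3*x^2) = (x - 1)*(x + 2)*(x^3 - 3*x^2) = (x - 3)*(x - 1)*(x + 2)*(x^2) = x*(x - 3)*(x - 1)*(x + 2)*(x)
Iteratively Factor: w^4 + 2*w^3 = (w)*(w^3 + 2*w^2) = w^2*(w^2 + 2*w) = w^2*(w + 2)*(w)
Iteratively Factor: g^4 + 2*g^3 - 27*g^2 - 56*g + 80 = (g - 5)*(g^3 + 7*g^2 + 8*g - 16) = (g - 5)*(g - 1)*(g^2 + 8*g + 16) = (g - 5)*(g - 1)*(g + 4)*(g + 4)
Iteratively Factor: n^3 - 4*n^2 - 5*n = (n)*(n^2 - 4*n - 5) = n*(n + 1)*(n - 5)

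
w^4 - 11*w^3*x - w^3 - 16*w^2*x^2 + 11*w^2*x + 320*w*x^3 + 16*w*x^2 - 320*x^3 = (w - 1)*(w - 8*x)^2*(w + 5*x)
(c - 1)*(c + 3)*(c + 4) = c^3 + 6*c^2 + 5*c - 12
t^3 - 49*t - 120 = (t - 8)*(t + 3)*(t + 5)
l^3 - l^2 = l^2*(l - 1)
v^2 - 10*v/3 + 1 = (v - 3)*(v - 1/3)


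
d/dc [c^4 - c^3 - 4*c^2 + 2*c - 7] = 4*c^3 - 3*c^2 - 8*c + 2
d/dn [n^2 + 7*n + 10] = 2*n + 7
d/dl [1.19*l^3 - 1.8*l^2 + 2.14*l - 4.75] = 3.57*l^2 - 3.6*l + 2.14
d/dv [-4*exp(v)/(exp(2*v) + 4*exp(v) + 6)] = 4*(exp(2*v) - 6)*exp(v)/(exp(4*v) + 8*exp(3*v) + 28*exp(2*v) + 48*exp(v) + 36)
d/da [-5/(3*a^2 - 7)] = 30*a/(3*a^2 - 7)^2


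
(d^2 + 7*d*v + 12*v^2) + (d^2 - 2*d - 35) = 2*d^2 + 7*d*v - 2*d + 12*v^2 - 35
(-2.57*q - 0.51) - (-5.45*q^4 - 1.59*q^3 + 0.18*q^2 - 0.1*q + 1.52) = 5.45*q^4 + 1.59*q^3 - 0.18*q^2 - 2.47*q - 2.03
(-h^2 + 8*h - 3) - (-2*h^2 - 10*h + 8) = h^2 + 18*h - 11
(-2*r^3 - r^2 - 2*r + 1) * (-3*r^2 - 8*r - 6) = 6*r^5 + 19*r^4 + 26*r^3 + 19*r^2 + 4*r - 6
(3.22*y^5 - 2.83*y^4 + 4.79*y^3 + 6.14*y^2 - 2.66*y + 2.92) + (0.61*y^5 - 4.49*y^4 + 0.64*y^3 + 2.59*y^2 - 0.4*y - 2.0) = 3.83*y^5 - 7.32*y^4 + 5.43*y^3 + 8.73*y^2 - 3.06*y + 0.92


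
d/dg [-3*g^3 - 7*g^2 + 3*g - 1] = -9*g^2 - 14*g + 3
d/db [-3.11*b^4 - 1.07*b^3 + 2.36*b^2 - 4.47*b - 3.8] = -12.44*b^3 - 3.21*b^2 + 4.72*b - 4.47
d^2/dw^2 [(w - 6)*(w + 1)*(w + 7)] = 6*w + 4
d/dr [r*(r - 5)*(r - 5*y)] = 3*r^2 - 10*r*y - 10*r + 25*y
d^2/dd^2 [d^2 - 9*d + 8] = 2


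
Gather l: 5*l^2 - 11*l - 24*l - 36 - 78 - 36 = 5*l^2 - 35*l - 150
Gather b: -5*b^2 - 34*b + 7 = -5*b^2 - 34*b + 7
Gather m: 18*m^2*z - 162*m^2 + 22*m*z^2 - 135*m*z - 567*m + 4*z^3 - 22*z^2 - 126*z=m^2*(18*z - 162) + m*(22*z^2 - 135*z - 567) + 4*z^3 - 22*z^2 - 126*z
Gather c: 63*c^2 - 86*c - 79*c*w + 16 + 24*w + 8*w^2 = 63*c^2 + c*(-79*w - 86) + 8*w^2 + 24*w + 16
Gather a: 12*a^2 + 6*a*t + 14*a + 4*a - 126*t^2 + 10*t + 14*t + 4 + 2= 12*a^2 + a*(6*t + 18) - 126*t^2 + 24*t + 6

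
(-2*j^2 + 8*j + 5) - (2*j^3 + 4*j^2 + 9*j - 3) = -2*j^3 - 6*j^2 - j + 8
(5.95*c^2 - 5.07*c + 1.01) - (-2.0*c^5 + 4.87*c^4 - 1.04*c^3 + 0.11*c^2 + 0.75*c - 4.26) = 2.0*c^5 - 4.87*c^4 + 1.04*c^3 + 5.84*c^2 - 5.82*c + 5.27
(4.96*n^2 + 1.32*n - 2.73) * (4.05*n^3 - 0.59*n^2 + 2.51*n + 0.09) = 20.088*n^5 + 2.4196*n^4 + 0.614299999999999*n^3 + 5.3703*n^2 - 6.7335*n - 0.2457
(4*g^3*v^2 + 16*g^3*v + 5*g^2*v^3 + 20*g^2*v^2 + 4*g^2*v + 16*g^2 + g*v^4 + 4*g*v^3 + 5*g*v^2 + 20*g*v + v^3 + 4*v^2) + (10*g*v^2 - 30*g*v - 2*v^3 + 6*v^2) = 4*g^3*v^2 + 16*g^3*v + 5*g^2*v^3 + 20*g^2*v^2 + 4*g^2*v + 16*g^2 + g*v^4 + 4*g*v^3 + 15*g*v^2 - 10*g*v - v^3 + 10*v^2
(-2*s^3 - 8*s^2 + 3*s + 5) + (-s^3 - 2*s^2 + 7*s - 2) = -3*s^3 - 10*s^2 + 10*s + 3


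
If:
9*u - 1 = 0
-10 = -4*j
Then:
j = 5/2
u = 1/9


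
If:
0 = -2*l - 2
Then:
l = -1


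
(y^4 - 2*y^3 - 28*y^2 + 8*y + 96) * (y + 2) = y^5 - 32*y^3 - 48*y^2 + 112*y + 192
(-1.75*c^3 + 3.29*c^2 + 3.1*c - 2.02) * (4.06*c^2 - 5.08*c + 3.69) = -7.105*c^5 + 22.2474*c^4 - 10.5847*c^3 - 11.8091*c^2 + 21.7006*c - 7.4538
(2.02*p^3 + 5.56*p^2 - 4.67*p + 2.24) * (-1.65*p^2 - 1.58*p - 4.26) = -3.333*p^5 - 12.3656*p^4 - 9.6845*p^3 - 20.003*p^2 + 16.355*p - 9.5424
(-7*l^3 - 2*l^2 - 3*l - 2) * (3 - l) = 7*l^4 - 19*l^3 - 3*l^2 - 7*l - 6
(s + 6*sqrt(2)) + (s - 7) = 2*s - 7 + 6*sqrt(2)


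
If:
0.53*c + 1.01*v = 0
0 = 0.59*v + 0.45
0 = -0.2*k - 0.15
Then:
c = 1.45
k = -0.75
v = -0.76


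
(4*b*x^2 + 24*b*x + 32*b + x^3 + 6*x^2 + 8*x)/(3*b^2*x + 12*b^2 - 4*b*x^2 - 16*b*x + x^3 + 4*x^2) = (4*b*x + 8*b + x^2 + 2*x)/(3*b^2 - 4*b*x + x^2)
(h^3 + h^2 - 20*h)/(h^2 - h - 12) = h*(h + 5)/(h + 3)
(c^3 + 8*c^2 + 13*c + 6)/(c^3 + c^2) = 1 + 7/c + 6/c^2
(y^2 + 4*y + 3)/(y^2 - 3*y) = (y^2 + 4*y + 3)/(y*(y - 3))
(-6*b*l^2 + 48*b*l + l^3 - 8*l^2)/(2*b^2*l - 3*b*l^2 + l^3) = (-6*b*l + 48*b + l^2 - 8*l)/(2*b^2 - 3*b*l + l^2)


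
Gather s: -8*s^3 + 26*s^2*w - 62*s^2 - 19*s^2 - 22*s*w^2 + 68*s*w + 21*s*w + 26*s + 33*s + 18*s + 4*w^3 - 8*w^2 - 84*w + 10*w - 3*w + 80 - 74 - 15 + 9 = -8*s^3 + s^2*(26*w - 81) + s*(-22*w^2 + 89*w + 77) + 4*w^3 - 8*w^2 - 77*w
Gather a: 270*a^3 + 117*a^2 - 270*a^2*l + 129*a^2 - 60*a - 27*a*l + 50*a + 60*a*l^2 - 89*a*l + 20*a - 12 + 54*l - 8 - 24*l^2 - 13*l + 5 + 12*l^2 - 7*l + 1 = 270*a^3 + a^2*(246 - 270*l) + a*(60*l^2 - 116*l + 10) - 12*l^2 + 34*l - 14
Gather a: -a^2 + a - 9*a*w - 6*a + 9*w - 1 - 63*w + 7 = -a^2 + a*(-9*w - 5) - 54*w + 6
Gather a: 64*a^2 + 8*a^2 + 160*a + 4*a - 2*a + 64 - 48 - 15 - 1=72*a^2 + 162*a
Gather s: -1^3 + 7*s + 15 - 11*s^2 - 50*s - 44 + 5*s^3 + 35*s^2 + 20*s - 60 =5*s^3 + 24*s^2 - 23*s - 90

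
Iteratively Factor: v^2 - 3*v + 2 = (v - 2)*(v - 1)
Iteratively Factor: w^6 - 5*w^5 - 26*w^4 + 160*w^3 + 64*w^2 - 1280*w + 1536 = (w - 4)*(w^5 - w^4 - 30*w^3 + 40*w^2 + 224*w - 384) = (w - 4)*(w + 4)*(w^4 - 5*w^3 - 10*w^2 + 80*w - 96) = (w - 4)^2*(w + 4)*(w^3 - w^2 - 14*w + 24) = (w - 4)^2*(w + 4)^2*(w^2 - 5*w + 6) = (w - 4)^2*(w - 3)*(w + 4)^2*(w - 2)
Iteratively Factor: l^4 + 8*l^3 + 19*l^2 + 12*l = (l)*(l^3 + 8*l^2 + 19*l + 12) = l*(l + 1)*(l^2 + 7*l + 12) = l*(l + 1)*(l + 4)*(l + 3)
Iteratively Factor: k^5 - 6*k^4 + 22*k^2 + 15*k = (k - 3)*(k^4 - 3*k^3 - 9*k^2 - 5*k) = (k - 5)*(k - 3)*(k^3 + 2*k^2 + k) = (k - 5)*(k - 3)*(k + 1)*(k^2 + k) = k*(k - 5)*(k - 3)*(k + 1)*(k + 1)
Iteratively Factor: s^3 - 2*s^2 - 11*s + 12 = (s + 3)*(s^2 - 5*s + 4) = (s - 4)*(s + 3)*(s - 1)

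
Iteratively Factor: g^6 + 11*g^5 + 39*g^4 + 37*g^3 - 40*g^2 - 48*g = (g - 1)*(g^5 + 12*g^4 + 51*g^3 + 88*g^2 + 48*g) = (g - 1)*(g + 4)*(g^4 + 8*g^3 + 19*g^2 + 12*g) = (g - 1)*(g + 3)*(g + 4)*(g^3 + 5*g^2 + 4*g) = (g - 1)*(g + 1)*(g + 3)*(g + 4)*(g^2 + 4*g) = g*(g - 1)*(g + 1)*(g + 3)*(g + 4)*(g + 4)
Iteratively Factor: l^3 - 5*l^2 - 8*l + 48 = (l - 4)*(l^2 - l - 12) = (l - 4)^2*(l + 3)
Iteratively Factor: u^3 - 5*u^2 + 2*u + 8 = (u - 4)*(u^2 - u - 2) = (u - 4)*(u - 2)*(u + 1)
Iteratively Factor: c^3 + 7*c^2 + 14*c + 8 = (c + 4)*(c^2 + 3*c + 2) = (c + 1)*(c + 4)*(c + 2)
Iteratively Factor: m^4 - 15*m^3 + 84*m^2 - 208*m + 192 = (m - 4)*(m^3 - 11*m^2 + 40*m - 48) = (m - 4)*(m - 3)*(m^2 - 8*m + 16) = (m - 4)^2*(m - 3)*(m - 4)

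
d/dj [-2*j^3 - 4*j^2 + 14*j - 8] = -6*j^2 - 8*j + 14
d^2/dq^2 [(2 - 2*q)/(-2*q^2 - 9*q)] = 4*(4*q^3 - 12*q^2 - 54*q - 81)/(q^3*(8*q^3 + 108*q^2 + 486*q + 729))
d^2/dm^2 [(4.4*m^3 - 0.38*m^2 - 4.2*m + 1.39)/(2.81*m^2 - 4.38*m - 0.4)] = (1.70530256582424e-13*m^4 + 103.032752*m^3 + 109.543554*m^2 - 126.747852*m + 71.052552)/(22.188041*m^6 - 103.754754*m^5 + 152.249172*m^4 - 54.488952*m^3 - 21.67248*m^2 - 2.1024*m - 0.064)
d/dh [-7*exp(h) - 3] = -7*exp(h)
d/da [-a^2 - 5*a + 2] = -2*a - 5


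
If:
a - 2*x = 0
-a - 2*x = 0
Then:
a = 0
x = 0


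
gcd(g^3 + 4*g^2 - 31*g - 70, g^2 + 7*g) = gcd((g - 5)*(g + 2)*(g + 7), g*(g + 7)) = g + 7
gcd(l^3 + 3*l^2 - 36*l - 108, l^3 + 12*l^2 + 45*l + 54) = l^2 + 9*l + 18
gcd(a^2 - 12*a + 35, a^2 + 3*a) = 1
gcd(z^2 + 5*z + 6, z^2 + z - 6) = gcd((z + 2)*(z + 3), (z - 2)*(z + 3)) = z + 3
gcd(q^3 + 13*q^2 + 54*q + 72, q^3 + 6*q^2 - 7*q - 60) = q + 4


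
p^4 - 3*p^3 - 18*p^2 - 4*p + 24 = (p - 6)*(p - 1)*(p + 2)^2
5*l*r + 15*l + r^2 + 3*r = (5*l + r)*(r + 3)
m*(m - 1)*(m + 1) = m^3 - m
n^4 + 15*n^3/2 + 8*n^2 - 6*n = n*(n - 1/2)*(n + 2)*(n + 6)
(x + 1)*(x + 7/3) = x^2 + 10*x/3 + 7/3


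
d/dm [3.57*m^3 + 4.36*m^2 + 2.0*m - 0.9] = 10.71*m^2 + 8.72*m + 2.0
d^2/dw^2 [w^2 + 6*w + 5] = 2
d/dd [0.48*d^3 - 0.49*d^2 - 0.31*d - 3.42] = 1.44*d^2 - 0.98*d - 0.31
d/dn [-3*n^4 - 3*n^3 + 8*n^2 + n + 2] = -12*n^3 - 9*n^2 + 16*n + 1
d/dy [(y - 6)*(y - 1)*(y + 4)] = 3*y^2 - 6*y - 22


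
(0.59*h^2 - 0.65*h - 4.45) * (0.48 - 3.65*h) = -2.1535*h^3 + 2.6557*h^2 + 15.9305*h - 2.136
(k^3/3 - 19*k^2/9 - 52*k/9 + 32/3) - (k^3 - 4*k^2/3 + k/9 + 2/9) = -2*k^3/3 - 7*k^2/9 - 53*k/9 + 94/9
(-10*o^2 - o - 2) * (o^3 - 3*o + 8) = -10*o^5 - o^4 + 28*o^3 - 77*o^2 - 2*o - 16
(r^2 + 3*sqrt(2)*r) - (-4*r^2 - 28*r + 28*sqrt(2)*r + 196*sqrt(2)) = 5*r^2 - 25*sqrt(2)*r + 28*r - 196*sqrt(2)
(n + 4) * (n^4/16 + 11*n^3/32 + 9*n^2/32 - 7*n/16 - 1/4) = n^5/16 + 19*n^4/32 + 53*n^3/32 + 11*n^2/16 - 2*n - 1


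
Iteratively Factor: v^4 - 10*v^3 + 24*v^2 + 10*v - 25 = (v + 1)*(v^3 - 11*v^2 + 35*v - 25) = (v - 5)*(v + 1)*(v^2 - 6*v + 5) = (v - 5)*(v - 1)*(v + 1)*(v - 5)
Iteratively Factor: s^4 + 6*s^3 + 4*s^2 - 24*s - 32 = (s + 2)*(s^3 + 4*s^2 - 4*s - 16) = (s - 2)*(s + 2)*(s^2 + 6*s + 8) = (s - 2)*(s + 2)^2*(s + 4)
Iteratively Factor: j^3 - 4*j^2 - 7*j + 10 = (j - 1)*(j^2 - 3*j - 10) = (j - 1)*(j + 2)*(j - 5)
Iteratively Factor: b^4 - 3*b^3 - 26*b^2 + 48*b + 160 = (b + 2)*(b^3 - 5*b^2 - 16*b + 80) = (b + 2)*(b + 4)*(b^2 - 9*b + 20) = (b - 4)*(b + 2)*(b + 4)*(b - 5)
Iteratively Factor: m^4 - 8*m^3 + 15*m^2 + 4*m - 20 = (m + 1)*(m^3 - 9*m^2 + 24*m - 20) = (m - 5)*(m + 1)*(m^2 - 4*m + 4) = (m - 5)*(m - 2)*(m + 1)*(m - 2)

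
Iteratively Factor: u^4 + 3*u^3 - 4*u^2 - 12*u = (u + 3)*(u^3 - 4*u) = (u + 2)*(u + 3)*(u^2 - 2*u) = (u - 2)*(u + 2)*(u + 3)*(u)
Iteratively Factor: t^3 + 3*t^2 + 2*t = (t)*(t^2 + 3*t + 2) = t*(t + 2)*(t + 1)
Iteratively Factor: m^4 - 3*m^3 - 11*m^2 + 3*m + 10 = (m + 1)*(m^3 - 4*m^2 - 7*m + 10) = (m - 1)*(m + 1)*(m^2 - 3*m - 10) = (m - 5)*(m - 1)*(m + 1)*(m + 2)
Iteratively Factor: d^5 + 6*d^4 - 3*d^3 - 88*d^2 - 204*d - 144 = (d + 2)*(d^4 + 4*d^3 - 11*d^2 - 66*d - 72) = (d - 4)*(d + 2)*(d^3 + 8*d^2 + 21*d + 18) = (d - 4)*(d + 2)^2*(d^2 + 6*d + 9) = (d - 4)*(d + 2)^2*(d + 3)*(d + 3)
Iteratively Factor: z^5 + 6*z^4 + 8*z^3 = (z)*(z^4 + 6*z^3 + 8*z^2) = z^2*(z^3 + 6*z^2 + 8*z) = z^2*(z + 2)*(z^2 + 4*z) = z^2*(z + 2)*(z + 4)*(z)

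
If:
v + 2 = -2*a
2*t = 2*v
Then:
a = -v/2 - 1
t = v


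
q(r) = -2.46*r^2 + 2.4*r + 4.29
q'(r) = 2.4 - 4.92*r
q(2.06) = -1.21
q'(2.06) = -7.74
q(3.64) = -19.57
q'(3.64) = -15.51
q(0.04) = 4.38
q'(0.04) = 2.20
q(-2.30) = -14.24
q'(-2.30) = 13.72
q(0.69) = 4.77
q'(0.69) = -0.99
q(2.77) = -7.94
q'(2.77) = -11.23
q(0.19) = 4.66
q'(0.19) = 1.47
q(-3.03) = -25.57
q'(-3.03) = 17.31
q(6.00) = -69.87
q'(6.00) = -27.12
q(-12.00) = -378.75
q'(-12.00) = 61.44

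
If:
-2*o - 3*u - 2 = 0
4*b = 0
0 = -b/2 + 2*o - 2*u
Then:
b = 0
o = -2/5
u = -2/5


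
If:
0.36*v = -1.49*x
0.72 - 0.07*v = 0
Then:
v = 10.29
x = -2.49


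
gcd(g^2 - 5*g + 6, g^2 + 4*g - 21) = g - 3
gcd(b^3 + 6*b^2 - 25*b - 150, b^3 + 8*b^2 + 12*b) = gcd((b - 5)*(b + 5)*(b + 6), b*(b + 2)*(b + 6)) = b + 6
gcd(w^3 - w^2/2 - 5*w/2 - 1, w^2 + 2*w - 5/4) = 1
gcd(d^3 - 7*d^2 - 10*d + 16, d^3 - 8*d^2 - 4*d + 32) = d^2 - 6*d - 16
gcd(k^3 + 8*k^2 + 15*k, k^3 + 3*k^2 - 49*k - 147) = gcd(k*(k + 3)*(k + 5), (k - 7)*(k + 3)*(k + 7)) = k + 3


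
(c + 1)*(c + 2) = c^2 + 3*c + 2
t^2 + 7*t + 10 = (t + 2)*(t + 5)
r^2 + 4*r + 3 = (r + 1)*(r + 3)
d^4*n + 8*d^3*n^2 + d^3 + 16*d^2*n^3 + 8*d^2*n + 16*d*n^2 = d*(d + 4*n)^2*(d*n + 1)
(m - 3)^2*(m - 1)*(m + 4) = m^4 - 3*m^3 - 13*m^2 + 51*m - 36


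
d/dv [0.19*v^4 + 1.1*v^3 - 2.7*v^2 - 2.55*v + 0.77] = 0.76*v^3 + 3.3*v^2 - 5.4*v - 2.55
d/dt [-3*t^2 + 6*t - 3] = 6 - 6*t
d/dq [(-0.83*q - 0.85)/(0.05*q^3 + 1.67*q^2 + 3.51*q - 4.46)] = (0.083*q^3 + 1.5136*q^2 + 2.839*q + 6.6853)/(0.0025*q^6 + 0.167*q^5 + 3.1399*q^4 + 11.2774*q^3 - 2.5763*q^2 - 31.3092*q + 19.8916)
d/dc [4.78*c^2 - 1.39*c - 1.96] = 9.56*c - 1.39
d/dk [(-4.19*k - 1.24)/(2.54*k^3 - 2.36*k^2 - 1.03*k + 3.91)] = (21.2852*k^3 - 0.4396*k^2 - 5.8528*k - 17.6601)/(6.4516*k^6 - 11.9888*k^5 + 0.337199999999999*k^4 + 24.7244*k^3 - 17.3943*k^2 - 8.0546*k + 15.2881)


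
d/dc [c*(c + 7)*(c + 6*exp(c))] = 6*c^2*exp(c) + 3*c^2 + 54*c*exp(c) + 14*c + 42*exp(c)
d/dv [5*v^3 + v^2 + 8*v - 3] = 15*v^2 + 2*v + 8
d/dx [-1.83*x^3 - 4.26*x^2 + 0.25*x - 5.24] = -5.49*x^2 - 8.52*x + 0.25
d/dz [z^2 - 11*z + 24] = 2*z - 11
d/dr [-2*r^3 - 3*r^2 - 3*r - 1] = -6*r^2 - 6*r - 3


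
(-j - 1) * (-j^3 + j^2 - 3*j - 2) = j^4 + 2*j^2 + 5*j + 2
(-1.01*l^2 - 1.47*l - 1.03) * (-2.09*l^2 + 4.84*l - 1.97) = 2.1109*l^4 - 1.8161*l^3 - 2.9724*l^2 - 2.0893*l + 2.0291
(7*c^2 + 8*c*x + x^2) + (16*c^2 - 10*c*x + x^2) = 23*c^2 - 2*c*x + 2*x^2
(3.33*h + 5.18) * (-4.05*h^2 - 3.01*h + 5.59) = -13.4865*h^3 - 31.0023*h^2 + 3.0229*h + 28.9562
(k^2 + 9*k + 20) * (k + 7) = k^3 + 16*k^2 + 83*k + 140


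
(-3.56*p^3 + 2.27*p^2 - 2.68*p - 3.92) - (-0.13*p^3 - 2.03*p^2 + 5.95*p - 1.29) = -3.43*p^3 + 4.3*p^2 - 8.63*p - 2.63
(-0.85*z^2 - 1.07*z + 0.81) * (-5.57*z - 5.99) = 4.7345*z^3 + 11.0514*z^2 + 1.8976*z - 4.8519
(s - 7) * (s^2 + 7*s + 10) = s^3 - 39*s - 70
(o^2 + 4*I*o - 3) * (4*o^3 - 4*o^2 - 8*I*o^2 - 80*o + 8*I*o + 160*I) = 4*o^5 - 4*o^4 + 8*I*o^4 - 60*o^3 - 8*I*o^3 - 20*o^2 - 136*I*o^2 - 400*o - 24*I*o - 480*I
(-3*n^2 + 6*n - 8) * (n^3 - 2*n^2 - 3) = -3*n^5 + 12*n^4 - 20*n^3 + 25*n^2 - 18*n + 24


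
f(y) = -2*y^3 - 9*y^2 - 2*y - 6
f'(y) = -6*y^2 - 18*y - 2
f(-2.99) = -27.02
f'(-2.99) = -1.82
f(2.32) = -84.06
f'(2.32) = -76.05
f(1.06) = -20.61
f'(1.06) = -27.82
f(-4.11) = -10.96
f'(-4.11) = -29.37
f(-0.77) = -8.88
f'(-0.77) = 8.30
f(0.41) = -8.47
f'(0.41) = -10.39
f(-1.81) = -20.01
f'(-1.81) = 10.92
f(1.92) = -57.17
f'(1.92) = -58.68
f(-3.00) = -27.00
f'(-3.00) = -2.00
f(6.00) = -774.00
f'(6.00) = -326.00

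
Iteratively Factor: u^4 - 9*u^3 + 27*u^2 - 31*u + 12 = (u - 4)*(u^3 - 5*u^2 + 7*u - 3) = (u - 4)*(u - 1)*(u^2 - 4*u + 3) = (u - 4)*(u - 3)*(u - 1)*(u - 1)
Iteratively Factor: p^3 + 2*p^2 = (p)*(p^2 + 2*p) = p^2*(p + 2)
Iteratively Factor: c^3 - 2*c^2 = (c)*(c^2 - 2*c) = c^2*(c - 2)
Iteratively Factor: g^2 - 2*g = (g - 2)*(g)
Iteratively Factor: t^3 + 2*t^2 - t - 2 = (t - 1)*(t^2 + 3*t + 2) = (t - 1)*(t + 2)*(t + 1)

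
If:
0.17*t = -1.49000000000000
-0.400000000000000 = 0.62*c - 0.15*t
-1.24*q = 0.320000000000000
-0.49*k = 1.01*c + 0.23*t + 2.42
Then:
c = -2.77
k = 4.88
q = -0.26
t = -8.76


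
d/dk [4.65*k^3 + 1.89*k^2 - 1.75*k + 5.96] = 13.95*k^2 + 3.78*k - 1.75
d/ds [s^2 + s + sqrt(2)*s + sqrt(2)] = 2*s + 1 + sqrt(2)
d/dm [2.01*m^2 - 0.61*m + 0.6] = 4.02*m - 0.61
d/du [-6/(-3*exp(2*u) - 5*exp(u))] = 6*(-6*exp(u) - 5)*exp(-u)/(3*exp(u) + 5)^2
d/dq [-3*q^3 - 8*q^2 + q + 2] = -9*q^2 - 16*q + 1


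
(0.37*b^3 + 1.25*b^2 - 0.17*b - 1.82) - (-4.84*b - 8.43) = 0.37*b^3 + 1.25*b^2 + 4.67*b + 6.61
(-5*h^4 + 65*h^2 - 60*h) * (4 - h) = 5*h^5 - 20*h^4 - 65*h^3 + 320*h^2 - 240*h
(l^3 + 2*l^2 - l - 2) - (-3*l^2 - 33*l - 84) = l^3 + 5*l^2 + 32*l + 82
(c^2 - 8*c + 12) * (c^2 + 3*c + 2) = c^4 - 5*c^3 - 10*c^2 + 20*c + 24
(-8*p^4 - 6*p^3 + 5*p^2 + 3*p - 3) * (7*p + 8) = -56*p^5 - 106*p^4 - 13*p^3 + 61*p^2 + 3*p - 24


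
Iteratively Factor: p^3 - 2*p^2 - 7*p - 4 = (p + 1)*(p^2 - 3*p - 4) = (p - 4)*(p + 1)*(p + 1)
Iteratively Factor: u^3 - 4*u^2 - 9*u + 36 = (u - 3)*(u^2 - u - 12) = (u - 3)*(u + 3)*(u - 4)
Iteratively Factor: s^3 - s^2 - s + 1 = (s - 1)*(s^2 - 1) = (s - 1)^2*(s + 1)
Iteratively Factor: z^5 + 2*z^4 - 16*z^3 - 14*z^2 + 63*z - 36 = (z + 3)*(z^4 - z^3 - 13*z^2 + 25*z - 12) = (z + 3)*(z + 4)*(z^3 - 5*z^2 + 7*z - 3) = (z - 1)*(z + 3)*(z + 4)*(z^2 - 4*z + 3) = (z - 3)*(z - 1)*(z + 3)*(z + 4)*(z - 1)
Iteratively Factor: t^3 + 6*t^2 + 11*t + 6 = (t + 2)*(t^2 + 4*t + 3) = (t + 1)*(t + 2)*(t + 3)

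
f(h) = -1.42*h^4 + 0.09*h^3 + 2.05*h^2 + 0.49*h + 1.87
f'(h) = -5.68*h^3 + 0.27*h^2 + 4.1*h + 0.49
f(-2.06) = -16.80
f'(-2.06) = 42.84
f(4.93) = -773.94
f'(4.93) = -653.33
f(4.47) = -513.86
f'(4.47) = -483.10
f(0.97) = 3.10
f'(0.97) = -0.46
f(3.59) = -201.65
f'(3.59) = -244.12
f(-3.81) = -274.43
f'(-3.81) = 302.93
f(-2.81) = -73.85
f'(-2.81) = 117.13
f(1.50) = 0.33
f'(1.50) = -11.92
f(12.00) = -28986.65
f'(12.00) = -9726.47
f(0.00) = 1.87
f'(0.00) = 0.49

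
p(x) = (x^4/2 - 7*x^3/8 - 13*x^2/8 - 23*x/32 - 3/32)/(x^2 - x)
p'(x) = (1 - 2*x)*(x^4/2 - 7*x^3/8 - 13*x^2/8 - 23*x/32 - 3/32)/(x^2 - x)^2 + (2*x^3 - 21*x^2/8 - 13*x/4 - 23/32)/(x^2 - x) = (32*x^5 - 76*x^4 + 56*x^3 + 75*x^2 + 6*x - 3)/(32*x^2*(x^2 - 2*x + 1))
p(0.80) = 12.20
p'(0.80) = 70.59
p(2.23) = -2.59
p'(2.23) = 3.70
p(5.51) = 10.51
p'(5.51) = 5.27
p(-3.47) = 5.92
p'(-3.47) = -3.71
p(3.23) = 0.77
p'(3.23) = 3.41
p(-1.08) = 0.25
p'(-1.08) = -0.89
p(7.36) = 21.90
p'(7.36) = 7.05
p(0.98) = 138.83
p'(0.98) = 7031.76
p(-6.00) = 18.64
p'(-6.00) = -6.32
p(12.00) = 65.25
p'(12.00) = 11.65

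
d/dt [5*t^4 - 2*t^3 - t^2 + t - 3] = 20*t^3 - 6*t^2 - 2*t + 1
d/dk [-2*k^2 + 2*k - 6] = 2 - 4*k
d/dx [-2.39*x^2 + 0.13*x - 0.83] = 0.13 - 4.78*x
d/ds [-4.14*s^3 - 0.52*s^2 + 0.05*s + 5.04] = -12.42*s^2 - 1.04*s + 0.05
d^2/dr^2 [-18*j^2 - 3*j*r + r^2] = 2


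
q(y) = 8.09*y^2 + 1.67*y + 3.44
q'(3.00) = 50.21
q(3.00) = 81.26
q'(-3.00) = -46.87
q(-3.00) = 71.24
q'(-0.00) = 1.67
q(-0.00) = 3.44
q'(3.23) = 53.93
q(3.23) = 93.24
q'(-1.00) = -14.51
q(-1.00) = 9.86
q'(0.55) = 10.57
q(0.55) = 6.81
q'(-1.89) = -28.91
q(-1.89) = 29.18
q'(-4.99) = -79.07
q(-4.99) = 196.55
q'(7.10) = 116.55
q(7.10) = 423.11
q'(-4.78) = -75.67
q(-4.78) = 180.30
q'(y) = 16.18*y + 1.67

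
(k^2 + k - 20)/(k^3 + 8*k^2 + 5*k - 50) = (k - 4)/(k^2 + 3*k - 10)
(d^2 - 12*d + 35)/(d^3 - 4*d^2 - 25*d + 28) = (d - 5)/(d^2 + 3*d - 4)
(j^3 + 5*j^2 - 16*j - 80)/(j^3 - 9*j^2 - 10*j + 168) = (j^2 + j - 20)/(j^2 - 13*j + 42)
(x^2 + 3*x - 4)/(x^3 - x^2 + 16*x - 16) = (x + 4)/(x^2 + 16)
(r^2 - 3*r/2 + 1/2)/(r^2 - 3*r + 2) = (r - 1/2)/(r - 2)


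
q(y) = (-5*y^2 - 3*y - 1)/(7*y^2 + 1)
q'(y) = -14*y*(-5*y^2 - 3*y - 1)/(7*y^2 + 1)^2 + (-10*y - 3)/(7*y^2 + 1) = (21*y^2 + 4*y - 3)/(49*y^4 + 14*y^2 + 1)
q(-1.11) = -0.40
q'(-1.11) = 0.20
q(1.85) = -0.95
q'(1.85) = 0.12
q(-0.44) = -0.28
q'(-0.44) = -0.13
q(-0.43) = -0.28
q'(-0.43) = -0.16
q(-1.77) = -0.50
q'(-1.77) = 0.11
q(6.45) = -0.78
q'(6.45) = 0.01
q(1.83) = -0.95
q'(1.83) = 0.12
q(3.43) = -0.84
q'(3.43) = 0.04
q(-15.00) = -0.69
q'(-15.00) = 0.00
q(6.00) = -0.79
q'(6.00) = 0.01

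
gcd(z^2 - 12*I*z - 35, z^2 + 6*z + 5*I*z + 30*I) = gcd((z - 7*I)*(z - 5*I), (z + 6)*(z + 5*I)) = 1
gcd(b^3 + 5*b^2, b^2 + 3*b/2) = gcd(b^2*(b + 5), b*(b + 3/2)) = b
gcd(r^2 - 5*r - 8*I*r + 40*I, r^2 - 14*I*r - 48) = r - 8*I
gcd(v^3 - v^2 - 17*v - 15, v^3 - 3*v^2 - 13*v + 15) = v^2 - 2*v - 15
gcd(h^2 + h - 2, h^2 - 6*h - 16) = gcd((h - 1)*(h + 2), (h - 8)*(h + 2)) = h + 2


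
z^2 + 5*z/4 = z*(z + 5/4)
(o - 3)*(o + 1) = o^2 - 2*o - 3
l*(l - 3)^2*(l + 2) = l^4 - 4*l^3 - 3*l^2 + 18*l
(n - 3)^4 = n^4 - 12*n^3 + 54*n^2 - 108*n + 81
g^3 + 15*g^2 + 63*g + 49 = (g + 1)*(g + 7)^2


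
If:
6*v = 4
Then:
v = 2/3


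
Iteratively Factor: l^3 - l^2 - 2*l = (l + 1)*(l^2 - 2*l) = (l - 2)*(l + 1)*(l)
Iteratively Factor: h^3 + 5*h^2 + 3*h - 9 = (h + 3)*(h^2 + 2*h - 3) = (h + 3)^2*(h - 1)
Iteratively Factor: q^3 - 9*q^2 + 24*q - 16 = (q - 4)*(q^2 - 5*q + 4) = (q - 4)*(q - 1)*(q - 4)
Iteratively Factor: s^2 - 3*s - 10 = (s - 5)*(s + 2)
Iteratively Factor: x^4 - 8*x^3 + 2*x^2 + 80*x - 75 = (x + 3)*(x^3 - 11*x^2 + 35*x - 25) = (x - 5)*(x + 3)*(x^2 - 6*x + 5) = (x - 5)^2*(x + 3)*(x - 1)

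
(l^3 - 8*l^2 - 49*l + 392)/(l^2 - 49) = l - 8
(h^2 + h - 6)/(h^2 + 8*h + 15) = (h - 2)/(h + 5)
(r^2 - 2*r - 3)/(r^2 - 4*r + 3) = (r + 1)/(r - 1)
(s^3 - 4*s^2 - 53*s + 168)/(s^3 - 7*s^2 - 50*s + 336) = (s - 3)/(s - 6)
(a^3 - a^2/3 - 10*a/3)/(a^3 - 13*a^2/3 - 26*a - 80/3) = a*(a - 2)/(a^2 - 6*a - 16)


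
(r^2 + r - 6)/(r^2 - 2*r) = (r + 3)/r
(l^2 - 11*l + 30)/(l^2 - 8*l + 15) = (l - 6)/(l - 3)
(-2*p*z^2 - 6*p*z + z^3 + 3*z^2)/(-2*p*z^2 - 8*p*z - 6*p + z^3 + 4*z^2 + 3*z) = z/(z + 1)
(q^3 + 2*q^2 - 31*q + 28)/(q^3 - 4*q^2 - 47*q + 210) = (q^2 - 5*q + 4)/(q^2 - 11*q + 30)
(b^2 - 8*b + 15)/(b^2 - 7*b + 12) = (b - 5)/(b - 4)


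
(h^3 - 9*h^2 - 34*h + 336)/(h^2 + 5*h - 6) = (h^2 - 15*h + 56)/(h - 1)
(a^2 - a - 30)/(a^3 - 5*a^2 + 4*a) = (a^2 - a - 30)/(a*(a^2 - 5*a + 4))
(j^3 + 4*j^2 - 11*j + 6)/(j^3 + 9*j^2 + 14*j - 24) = (j - 1)/(j + 4)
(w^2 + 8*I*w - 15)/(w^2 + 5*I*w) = (w + 3*I)/w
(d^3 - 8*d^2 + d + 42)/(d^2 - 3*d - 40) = (-d^3 + 8*d^2 - d - 42)/(-d^2 + 3*d + 40)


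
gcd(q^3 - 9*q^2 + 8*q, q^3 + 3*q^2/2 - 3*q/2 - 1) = q - 1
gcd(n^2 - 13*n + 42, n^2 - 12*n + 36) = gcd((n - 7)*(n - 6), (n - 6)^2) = n - 6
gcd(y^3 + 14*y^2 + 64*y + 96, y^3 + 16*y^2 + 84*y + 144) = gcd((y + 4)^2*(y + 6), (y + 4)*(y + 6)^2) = y^2 + 10*y + 24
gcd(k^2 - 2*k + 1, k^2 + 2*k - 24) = 1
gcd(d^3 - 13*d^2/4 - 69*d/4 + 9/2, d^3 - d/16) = d - 1/4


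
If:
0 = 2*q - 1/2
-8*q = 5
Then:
No Solution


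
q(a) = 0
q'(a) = 0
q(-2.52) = 0.00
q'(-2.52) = 0.00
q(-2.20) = 0.00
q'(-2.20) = 0.00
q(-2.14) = 0.00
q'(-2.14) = 0.00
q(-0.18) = 0.00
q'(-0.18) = 0.00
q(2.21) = 0.00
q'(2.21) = 0.00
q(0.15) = 0.00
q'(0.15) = 0.00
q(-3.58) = 0.00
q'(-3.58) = 0.00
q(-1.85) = 0.00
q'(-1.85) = 0.00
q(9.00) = 0.00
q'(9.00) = 0.00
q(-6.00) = 0.00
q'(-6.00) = 0.00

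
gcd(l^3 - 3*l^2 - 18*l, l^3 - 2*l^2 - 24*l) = l^2 - 6*l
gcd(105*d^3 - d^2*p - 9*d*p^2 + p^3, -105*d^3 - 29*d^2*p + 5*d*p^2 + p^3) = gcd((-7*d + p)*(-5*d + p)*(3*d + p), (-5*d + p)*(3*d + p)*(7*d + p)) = -15*d^2 - 2*d*p + p^2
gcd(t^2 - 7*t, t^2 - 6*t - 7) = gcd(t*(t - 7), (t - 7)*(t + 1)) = t - 7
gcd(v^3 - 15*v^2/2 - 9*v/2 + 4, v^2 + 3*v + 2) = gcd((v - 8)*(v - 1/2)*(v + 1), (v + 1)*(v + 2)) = v + 1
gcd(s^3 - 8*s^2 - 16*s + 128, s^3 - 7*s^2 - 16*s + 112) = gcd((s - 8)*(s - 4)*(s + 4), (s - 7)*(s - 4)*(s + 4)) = s^2 - 16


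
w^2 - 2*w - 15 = (w - 5)*(w + 3)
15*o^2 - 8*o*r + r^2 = (-5*o + r)*(-3*o + r)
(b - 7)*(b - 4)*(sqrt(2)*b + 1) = sqrt(2)*b^3 - 11*sqrt(2)*b^2 + b^2 - 11*b + 28*sqrt(2)*b + 28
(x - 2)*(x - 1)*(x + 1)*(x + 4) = x^4 + 2*x^3 - 9*x^2 - 2*x + 8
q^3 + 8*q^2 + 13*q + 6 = (q + 1)^2*(q + 6)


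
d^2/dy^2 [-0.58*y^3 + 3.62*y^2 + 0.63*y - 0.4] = 7.24 - 3.48*y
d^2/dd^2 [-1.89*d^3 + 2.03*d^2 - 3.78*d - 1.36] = 4.06 - 11.34*d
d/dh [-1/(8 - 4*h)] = -1/(4*(h - 2)^2)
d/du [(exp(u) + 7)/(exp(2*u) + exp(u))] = (-exp(2*u) - 14*exp(u) - 7)*exp(-u)/(exp(2*u) + 2*exp(u) + 1)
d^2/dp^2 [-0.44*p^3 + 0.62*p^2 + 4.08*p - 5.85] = 1.24 - 2.64*p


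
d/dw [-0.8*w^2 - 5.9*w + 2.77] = -1.6*w - 5.9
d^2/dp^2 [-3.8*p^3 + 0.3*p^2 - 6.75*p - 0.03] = 0.6 - 22.8*p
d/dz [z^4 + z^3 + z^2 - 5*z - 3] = 4*z^3 + 3*z^2 + 2*z - 5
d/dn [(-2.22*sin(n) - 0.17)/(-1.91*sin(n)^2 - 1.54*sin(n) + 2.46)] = (-0.6494*sin(n) + 2.1201*cos(2*n) - 7.8431)*cos(n)/(1.91*sin(n)^2 + 1.54*sin(n) - 2.46)^2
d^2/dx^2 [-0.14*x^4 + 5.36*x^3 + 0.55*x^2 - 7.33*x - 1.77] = -1.68*x^2 + 32.16*x + 1.1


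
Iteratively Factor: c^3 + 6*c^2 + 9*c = (c + 3)*(c^2 + 3*c) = (c + 3)^2*(c)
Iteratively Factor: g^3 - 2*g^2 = (g - 2)*(g^2) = g*(g - 2)*(g)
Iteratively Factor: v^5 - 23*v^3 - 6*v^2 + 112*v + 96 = (v + 1)*(v^4 - v^3 - 22*v^2 + 16*v + 96) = (v + 1)*(v + 2)*(v^3 - 3*v^2 - 16*v + 48) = (v - 3)*(v + 1)*(v + 2)*(v^2 - 16) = (v - 3)*(v + 1)*(v + 2)*(v + 4)*(v - 4)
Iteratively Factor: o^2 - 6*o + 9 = (o - 3)*(o - 3)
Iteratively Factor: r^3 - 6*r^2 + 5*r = (r)*(r^2 - 6*r + 5) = r*(r - 1)*(r - 5)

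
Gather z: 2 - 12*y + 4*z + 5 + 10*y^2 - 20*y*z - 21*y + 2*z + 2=10*y^2 - 33*y + z*(6 - 20*y) + 9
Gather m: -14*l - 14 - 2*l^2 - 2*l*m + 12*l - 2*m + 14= -2*l^2 - 2*l + m*(-2*l - 2)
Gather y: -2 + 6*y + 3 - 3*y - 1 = 3*y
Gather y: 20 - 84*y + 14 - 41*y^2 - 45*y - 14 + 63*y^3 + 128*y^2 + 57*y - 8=63*y^3 + 87*y^2 - 72*y + 12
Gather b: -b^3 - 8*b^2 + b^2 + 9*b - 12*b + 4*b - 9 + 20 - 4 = -b^3 - 7*b^2 + b + 7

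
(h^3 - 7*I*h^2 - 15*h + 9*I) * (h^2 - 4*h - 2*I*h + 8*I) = h^5 - 4*h^4 - 9*I*h^4 - 29*h^3 + 36*I*h^3 + 116*h^2 + 39*I*h^2 + 18*h - 156*I*h - 72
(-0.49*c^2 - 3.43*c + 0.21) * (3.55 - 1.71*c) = 0.8379*c^3 + 4.1258*c^2 - 12.5356*c + 0.7455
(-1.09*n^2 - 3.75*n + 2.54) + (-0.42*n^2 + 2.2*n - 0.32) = -1.51*n^2 - 1.55*n + 2.22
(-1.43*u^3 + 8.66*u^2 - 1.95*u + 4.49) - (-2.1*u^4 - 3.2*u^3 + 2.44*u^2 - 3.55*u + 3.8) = 2.1*u^4 + 1.77*u^3 + 6.22*u^2 + 1.6*u + 0.69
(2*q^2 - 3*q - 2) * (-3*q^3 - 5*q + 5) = -6*q^5 + 9*q^4 - 4*q^3 + 25*q^2 - 5*q - 10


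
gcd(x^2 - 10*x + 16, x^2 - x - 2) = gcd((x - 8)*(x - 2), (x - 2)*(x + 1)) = x - 2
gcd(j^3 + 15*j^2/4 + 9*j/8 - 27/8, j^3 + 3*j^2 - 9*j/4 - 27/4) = j^2 + 9*j/2 + 9/2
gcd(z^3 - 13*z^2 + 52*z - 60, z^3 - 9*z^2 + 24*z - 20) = z^2 - 7*z + 10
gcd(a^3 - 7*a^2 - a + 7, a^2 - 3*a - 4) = a + 1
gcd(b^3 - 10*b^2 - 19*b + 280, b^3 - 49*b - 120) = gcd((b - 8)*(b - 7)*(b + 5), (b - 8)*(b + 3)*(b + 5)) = b^2 - 3*b - 40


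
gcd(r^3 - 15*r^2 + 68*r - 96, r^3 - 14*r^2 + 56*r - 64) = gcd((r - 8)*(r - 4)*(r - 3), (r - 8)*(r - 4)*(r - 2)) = r^2 - 12*r + 32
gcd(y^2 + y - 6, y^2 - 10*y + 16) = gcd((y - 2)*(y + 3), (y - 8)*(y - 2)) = y - 2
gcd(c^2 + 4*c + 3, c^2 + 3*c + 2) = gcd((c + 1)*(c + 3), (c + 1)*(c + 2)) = c + 1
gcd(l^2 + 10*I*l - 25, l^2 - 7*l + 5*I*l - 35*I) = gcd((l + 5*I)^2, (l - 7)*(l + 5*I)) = l + 5*I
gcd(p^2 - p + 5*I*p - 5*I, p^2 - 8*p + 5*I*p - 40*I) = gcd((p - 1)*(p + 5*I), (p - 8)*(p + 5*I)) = p + 5*I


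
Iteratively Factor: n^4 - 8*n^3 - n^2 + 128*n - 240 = (n - 4)*(n^3 - 4*n^2 - 17*n + 60) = (n - 4)*(n - 3)*(n^2 - n - 20) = (n - 5)*(n - 4)*(n - 3)*(n + 4)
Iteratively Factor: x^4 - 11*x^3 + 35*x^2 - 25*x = (x - 5)*(x^3 - 6*x^2 + 5*x) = (x - 5)*(x - 1)*(x^2 - 5*x) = (x - 5)^2*(x - 1)*(x)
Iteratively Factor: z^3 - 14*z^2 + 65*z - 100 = (z - 4)*(z^2 - 10*z + 25) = (z - 5)*(z - 4)*(z - 5)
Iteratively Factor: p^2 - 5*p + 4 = (p - 4)*(p - 1)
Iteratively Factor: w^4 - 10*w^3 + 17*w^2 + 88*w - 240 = (w - 4)*(w^3 - 6*w^2 - 7*w + 60) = (w - 4)^2*(w^2 - 2*w - 15) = (w - 5)*(w - 4)^2*(w + 3)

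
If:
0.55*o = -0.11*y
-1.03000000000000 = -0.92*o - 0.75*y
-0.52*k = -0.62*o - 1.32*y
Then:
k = 4.19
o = -0.36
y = 1.82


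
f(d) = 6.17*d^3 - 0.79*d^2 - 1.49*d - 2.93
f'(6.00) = 655.39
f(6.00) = 1292.41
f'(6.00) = 655.39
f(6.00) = 1292.41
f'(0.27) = -0.57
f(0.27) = -3.27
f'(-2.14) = 86.66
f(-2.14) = -63.83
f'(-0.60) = 6.12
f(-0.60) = -3.65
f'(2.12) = 78.35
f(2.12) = 49.15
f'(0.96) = 14.05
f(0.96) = 0.37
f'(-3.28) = 202.83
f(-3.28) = -224.27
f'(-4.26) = 341.15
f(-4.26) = -487.91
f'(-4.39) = 362.17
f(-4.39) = -533.62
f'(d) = 18.51*d^2 - 1.58*d - 1.49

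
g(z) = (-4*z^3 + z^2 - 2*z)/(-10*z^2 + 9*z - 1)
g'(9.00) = 0.39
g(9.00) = 3.91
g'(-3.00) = 0.37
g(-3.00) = -1.04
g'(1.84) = 0.03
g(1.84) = 1.38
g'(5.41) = 0.38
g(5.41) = 2.51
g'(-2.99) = 0.37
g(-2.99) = -1.04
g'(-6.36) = 0.39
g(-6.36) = -2.34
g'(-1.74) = 0.34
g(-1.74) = -0.59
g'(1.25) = -1.45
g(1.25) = 1.63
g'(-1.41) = 0.33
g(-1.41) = -0.48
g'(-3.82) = 0.38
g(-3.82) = -1.35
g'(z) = (20*z - 9)*(-4*z^3 + z^2 - 2*z)/(-10*z^2 + 9*z - 1)^2 + (-12*z^2 + 2*z - 2)/(-10*z^2 + 9*z - 1)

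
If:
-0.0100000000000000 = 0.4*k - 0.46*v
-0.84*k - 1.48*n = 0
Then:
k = 1.15*v - 0.025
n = 0.0141891891891892 - 0.652702702702703*v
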